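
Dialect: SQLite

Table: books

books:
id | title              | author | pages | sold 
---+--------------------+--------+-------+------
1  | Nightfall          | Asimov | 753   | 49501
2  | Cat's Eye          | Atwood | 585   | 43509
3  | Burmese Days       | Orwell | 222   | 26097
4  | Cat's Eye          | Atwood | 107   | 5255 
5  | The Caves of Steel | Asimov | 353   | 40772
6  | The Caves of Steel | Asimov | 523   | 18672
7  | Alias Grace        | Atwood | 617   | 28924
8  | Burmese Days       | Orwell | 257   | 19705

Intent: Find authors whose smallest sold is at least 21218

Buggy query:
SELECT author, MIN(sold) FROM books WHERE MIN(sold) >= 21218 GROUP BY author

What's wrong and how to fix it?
Bug: Aggregates like MIN are computed per group after WHERE runs

Fix: Use HAVING for the per-group MIN condition

Corrected query:
SELECT author, MIN(sold) FROM books GROUP BY author HAVING MIN(sold) >= 21218

Result:
(no rows)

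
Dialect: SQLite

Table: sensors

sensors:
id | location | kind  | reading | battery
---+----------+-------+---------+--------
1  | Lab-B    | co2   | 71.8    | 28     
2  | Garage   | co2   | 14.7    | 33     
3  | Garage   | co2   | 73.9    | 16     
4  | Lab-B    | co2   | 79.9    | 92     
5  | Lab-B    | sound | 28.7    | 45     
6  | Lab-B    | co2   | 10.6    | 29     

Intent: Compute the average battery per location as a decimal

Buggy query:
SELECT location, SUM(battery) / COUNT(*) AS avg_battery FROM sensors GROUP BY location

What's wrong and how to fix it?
Bug: Both operands are integers, so '/' performs integer division and truncates

Fix: Cast one side to REAL so the division keeps the fractional part

Corrected query:
SELECT location, SUM(battery) * 1.0 / COUNT(*) AS avg_battery FROM sensors GROUP BY location

Result:
location | avg_battery
---------+------------
Garage   | 24.5       
Lab-B    | 48.5       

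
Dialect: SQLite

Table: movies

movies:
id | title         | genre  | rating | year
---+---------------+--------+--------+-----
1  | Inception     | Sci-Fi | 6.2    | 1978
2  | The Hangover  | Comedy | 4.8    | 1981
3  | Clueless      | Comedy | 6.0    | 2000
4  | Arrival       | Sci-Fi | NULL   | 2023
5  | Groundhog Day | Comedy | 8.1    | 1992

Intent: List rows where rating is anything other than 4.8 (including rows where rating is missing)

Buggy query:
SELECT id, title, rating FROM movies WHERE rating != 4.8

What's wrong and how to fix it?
Bug: 'rating != 4.8' is unknown when rating is NULL, so NULL rows are silently excluded

Fix: Handle NULL separately with IS NULL alongside the inequality

Corrected query:
SELECT id, title, rating FROM movies WHERE rating != 4.8 OR rating IS NULL

Result:
id | title         | rating
---+---------------+-------
1  | Inception     | 6.2   
3  | Clueless      | 6     
4  | Arrival       | NULL  
5  | Groundhog Day | 8.1   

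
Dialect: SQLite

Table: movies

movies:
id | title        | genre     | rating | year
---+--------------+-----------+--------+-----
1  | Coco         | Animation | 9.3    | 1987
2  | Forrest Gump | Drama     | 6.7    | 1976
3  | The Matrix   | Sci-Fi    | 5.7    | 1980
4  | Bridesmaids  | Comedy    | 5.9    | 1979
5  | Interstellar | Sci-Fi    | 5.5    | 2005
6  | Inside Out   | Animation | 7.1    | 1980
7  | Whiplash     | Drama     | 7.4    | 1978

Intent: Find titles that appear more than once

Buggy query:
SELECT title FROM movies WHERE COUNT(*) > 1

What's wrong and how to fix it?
Bug: COUNT(*) is an aggregate and cannot be used in WHERE

Fix: Group first, then use HAVING for the count condition

Corrected query:
SELECT title FROM movies GROUP BY title HAVING COUNT(*) > 1

Result:
(no rows)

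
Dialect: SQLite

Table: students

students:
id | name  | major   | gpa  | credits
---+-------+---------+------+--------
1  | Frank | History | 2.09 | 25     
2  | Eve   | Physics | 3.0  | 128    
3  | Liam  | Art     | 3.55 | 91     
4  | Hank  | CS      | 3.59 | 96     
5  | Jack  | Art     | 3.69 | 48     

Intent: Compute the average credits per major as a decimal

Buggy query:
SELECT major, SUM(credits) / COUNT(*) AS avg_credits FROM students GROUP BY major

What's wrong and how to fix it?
Bug: Both operands are integers, so '/' performs integer division and truncates

Fix: Cast one side to REAL so the division keeps the fractional part

Corrected query:
SELECT major, SUM(credits) * 1.0 / COUNT(*) AS avg_credits FROM students GROUP BY major

Result:
major   | avg_credits
--------+------------
Art     | 69.5       
CS      | 96         
History | 25         
Physics | 128        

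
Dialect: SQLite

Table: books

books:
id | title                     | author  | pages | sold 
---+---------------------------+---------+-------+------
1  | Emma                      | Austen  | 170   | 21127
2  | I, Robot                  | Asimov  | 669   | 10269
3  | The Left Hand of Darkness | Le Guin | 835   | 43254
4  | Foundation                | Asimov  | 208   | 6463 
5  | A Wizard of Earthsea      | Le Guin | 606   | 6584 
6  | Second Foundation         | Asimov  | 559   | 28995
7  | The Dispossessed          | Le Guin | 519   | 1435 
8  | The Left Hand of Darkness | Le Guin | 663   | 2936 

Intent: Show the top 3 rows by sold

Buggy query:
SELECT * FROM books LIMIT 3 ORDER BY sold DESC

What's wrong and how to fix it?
Bug: ORDER BY cannot follow LIMIT; LIMIT is the final clause

Fix: Sort with ORDER BY, then apply LIMIT

Corrected query:
SELECT * FROM books ORDER BY sold DESC LIMIT 3

Result:
id | title                     | author  | pages | sold 
---+---------------------------+---------+-------+------
3  | The Left Hand of Darkness | Le Guin | 835   | 43254
6  | Second Foundation         | Asimov  | 559   | 28995
1  | Emma                      | Austen  | 170   | 21127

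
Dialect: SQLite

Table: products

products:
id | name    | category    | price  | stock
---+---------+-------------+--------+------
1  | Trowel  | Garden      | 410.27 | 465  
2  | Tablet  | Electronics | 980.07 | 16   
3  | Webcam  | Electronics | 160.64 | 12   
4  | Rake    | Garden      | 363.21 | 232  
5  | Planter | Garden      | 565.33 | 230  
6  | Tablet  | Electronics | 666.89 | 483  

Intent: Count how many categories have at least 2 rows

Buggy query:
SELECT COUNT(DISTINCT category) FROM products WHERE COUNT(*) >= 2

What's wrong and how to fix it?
Bug: COUNT(*) cannot appear in WHERE; the per-group count doesn't exist yet

Fix: Group first with HAVING COUNT(*) >= 2, then COUNT the resulting groups

Corrected query:
SELECT COUNT(*) FROM (SELECT category FROM products GROUP BY category HAVING COUNT(*) >= 2)

Result:
COUNT(*)
--------
2       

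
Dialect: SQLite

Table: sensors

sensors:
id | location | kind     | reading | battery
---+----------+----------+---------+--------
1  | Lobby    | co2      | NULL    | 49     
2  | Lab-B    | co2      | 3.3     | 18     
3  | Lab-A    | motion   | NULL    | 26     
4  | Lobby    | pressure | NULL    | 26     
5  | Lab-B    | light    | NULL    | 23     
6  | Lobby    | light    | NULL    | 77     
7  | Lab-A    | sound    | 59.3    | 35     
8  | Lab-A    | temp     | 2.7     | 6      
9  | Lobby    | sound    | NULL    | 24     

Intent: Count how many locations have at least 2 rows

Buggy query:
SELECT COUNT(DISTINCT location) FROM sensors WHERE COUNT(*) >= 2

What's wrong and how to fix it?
Bug: WHERE filters individual rows, not groups, so a group-level COUNT is invalid there

Fix: Use a subquery that GROUPs and filters with HAVING, then count its rows

Corrected query:
SELECT COUNT(*) FROM (SELECT location FROM sensors GROUP BY location HAVING COUNT(*) >= 2)

Result:
COUNT(*)
--------
3       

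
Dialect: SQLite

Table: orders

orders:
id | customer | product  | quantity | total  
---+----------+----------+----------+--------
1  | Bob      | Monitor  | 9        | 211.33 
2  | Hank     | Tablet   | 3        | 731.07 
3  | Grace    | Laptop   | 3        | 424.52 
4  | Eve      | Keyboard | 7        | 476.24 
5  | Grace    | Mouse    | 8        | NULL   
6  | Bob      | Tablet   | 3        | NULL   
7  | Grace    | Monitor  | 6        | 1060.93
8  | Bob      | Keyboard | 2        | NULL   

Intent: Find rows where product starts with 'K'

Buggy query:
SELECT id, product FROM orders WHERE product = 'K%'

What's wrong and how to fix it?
Bug: '=' compares the literal string including the % character; pattern matching needs LIKE

Fix: Replace '=' with LIKE so 'K%' is treated as a pattern

Corrected query:
SELECT id, product FROM orders WHERE product LIKE 'K%'

Result:
id | product 
---+---------
4  | Keyboard
8  | Keyboard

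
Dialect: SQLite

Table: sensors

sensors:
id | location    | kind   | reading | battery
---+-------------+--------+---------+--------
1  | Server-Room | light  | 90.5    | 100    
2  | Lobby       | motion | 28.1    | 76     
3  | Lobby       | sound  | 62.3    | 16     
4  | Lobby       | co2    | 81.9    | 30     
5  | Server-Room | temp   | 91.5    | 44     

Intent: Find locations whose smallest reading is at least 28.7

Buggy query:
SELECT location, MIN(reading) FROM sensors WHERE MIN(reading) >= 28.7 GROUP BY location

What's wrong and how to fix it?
Bug: Aggregates like MIN are computed per group after WHERE runs

Fix: Replace WHERE with HAVING after the GROUP BY

Corrected query:
SELECT location, MIN(reading) FROM sensors GROUP BY location HAVING MIN(reading) >= 28.7

Result:
location    | MIN(reading)
------------+-------------
Server-Room | 90.5        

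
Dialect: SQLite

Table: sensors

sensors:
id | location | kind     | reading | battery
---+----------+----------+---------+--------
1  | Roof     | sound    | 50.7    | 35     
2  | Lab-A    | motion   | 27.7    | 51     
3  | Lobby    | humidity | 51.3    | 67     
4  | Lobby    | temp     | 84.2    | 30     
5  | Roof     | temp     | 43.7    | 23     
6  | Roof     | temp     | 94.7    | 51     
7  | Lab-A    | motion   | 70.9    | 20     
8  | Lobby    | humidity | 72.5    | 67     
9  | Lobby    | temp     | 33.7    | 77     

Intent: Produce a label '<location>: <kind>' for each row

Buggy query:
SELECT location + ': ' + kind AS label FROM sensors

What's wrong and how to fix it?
Bug: SQLite uses || for string concatenation; + coerces text to numbers (yielding 0)

Fix: Replace + with || to concatenate text

Corrected query:
SELECT location || ': ' || kind AS label FROM sensors

Result:
label          
---------------
Roof: sound    
Lab-A: motion  
Lobby: humidity
Lobby: temp    
Roof: temp     
Roof: temp     
Lab-A: motion  
Lobby: humidity
Lobby: temp    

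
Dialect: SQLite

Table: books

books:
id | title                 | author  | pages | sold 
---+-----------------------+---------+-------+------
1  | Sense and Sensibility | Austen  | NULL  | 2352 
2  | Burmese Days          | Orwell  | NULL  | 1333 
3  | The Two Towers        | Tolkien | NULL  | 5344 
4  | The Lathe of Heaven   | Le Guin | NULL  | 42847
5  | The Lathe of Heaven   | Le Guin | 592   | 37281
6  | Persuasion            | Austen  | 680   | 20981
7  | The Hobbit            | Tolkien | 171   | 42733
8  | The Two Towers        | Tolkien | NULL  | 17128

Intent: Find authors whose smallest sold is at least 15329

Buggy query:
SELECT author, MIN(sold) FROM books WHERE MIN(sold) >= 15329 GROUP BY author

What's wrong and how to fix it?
Bug: MIN() in WHERE is a misuse of aggregate

Fix: Replace WHERE with HAVING after the GROUP BY

Corrected query:
SELECT author, MIN(sold) FROM books GROUP BY author HAVING MIN(sold) >= 15329

Result:
author  | MIN(sold)
--------+----------
Le Guin | 37281    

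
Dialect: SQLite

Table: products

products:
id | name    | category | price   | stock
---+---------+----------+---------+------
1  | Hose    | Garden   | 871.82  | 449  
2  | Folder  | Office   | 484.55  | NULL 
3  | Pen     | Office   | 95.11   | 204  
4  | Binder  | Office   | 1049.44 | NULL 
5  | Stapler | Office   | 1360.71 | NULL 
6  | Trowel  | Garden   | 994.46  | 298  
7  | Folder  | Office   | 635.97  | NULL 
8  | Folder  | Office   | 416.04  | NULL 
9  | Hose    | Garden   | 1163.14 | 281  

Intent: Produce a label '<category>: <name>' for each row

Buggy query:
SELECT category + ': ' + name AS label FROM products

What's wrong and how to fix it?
Bug: SQLite uses || for string concatenation; + coerces text to numbers (yielding 0)

Fix: Replace + with || to concatenate text

Corrected query:
SELECT category || ': ' || name AS label FROM products

Result:
label          
---------------
Garden: Hose   
Office: Folder 
Office: Pen    
Office: Binder 
Office: Stapler
Garden: Trowel 
Office: Folder 
Office: Folder 
Garden: Hose   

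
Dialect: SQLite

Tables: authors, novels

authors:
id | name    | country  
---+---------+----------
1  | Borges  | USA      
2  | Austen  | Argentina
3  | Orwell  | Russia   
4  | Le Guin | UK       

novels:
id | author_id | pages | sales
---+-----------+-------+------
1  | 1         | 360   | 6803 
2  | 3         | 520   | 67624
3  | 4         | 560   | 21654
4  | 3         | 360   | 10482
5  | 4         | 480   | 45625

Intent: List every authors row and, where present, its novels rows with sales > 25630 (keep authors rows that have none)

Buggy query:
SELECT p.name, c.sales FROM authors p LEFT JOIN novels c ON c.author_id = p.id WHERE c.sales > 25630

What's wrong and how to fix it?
Bug: A WHERE condition on the right-hand table after LEFT JOIN drops unmatched parents

Fix: Move the right-table condition into the ON clause so unmatched parents are kept

Corrected query:
SELECT p.name, c.sales FROM authors p LEFT JOIN novels c ON c.author_id = p.id AND c.sales > 25630

Result:
name    | sales
--------+------
Borges  | NULL 
Austen  | NULL 
Orwell  | 67624
Le Guin | 45625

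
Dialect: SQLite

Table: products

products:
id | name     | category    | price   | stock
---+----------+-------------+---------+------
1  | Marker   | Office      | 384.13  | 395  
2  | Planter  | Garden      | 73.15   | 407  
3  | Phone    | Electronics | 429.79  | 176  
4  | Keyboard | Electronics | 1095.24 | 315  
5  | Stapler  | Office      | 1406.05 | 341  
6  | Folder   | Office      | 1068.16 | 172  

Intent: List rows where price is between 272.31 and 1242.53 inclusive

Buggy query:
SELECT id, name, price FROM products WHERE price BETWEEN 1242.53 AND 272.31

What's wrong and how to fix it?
Bug: The bounds are reversed; BETWEEN a AND b requires a <= b to match anything

Fix: Swap the bounds so the smaller value comes first

Corrected query:
SELECT id, name, price FROM products WHERE price BETWEEN 272.31 AND 1242.53

Result:
id | name     | price  
---+----------+--------
1  | Marker   | 384.13 
3  | Phone    | 429.79 
4  | Keyboard | 1095.24
6  | Folder   | 1068.16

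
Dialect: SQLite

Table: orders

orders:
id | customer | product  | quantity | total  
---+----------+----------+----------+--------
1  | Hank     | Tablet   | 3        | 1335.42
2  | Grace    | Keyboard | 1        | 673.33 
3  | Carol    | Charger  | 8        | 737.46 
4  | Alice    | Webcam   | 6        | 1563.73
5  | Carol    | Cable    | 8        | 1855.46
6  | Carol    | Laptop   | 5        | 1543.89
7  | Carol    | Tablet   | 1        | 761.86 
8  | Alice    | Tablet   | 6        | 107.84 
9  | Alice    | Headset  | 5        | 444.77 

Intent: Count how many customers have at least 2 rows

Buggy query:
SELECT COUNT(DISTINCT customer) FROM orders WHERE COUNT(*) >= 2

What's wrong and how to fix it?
Bug: COUNT(*) cannot appear in WHERE; the per-group count doesn't exist yet

Fix: Use a subquery that GROUPs and filters with HAVING, then count its rows

Corrected query:
SELECT COUNT(*) FROM (SELECT customer FROM orders GROUP BY customer HAVING COUNT(*) >= 2)

Result:
COUNT(*)
--------
2       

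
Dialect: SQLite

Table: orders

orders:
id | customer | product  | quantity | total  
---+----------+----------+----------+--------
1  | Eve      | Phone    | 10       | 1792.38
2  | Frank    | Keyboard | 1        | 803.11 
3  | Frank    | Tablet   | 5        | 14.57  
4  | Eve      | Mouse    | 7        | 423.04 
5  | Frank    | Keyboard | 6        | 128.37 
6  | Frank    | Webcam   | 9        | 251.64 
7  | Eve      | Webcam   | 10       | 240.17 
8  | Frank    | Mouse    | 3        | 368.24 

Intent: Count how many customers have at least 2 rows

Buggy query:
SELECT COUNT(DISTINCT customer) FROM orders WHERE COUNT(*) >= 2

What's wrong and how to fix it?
Bug: COUNT(*) cannot appear in WHERE; the per-group count doesn't exist yet

Fix: Use a subquery that GROUPs and filters with HAVING, then count its rows

Corrected query:
SELECT COUNT(*) FROM (SELECT customer FROM orders GROUP BY customer HAVING COUNT(*) >= 2)

Result:
COUNT(*)
--------
2       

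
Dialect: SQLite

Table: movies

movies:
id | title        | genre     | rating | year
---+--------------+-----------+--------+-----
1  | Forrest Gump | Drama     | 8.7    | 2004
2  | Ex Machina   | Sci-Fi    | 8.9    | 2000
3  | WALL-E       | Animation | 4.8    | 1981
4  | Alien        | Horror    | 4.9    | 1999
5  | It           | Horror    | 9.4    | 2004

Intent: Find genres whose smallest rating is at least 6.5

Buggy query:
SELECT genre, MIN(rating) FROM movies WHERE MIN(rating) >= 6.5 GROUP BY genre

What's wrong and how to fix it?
Bug: MIN() in WHERE is a misuse of aggregate

Fix: Replace WHERE with HAVING after the GROUP BY

Corrected query:
SELECT genre, MIN(rating) FROM movies GROUP BY genre HAVING MIN(rating) >= 6.5

Result:
genre  | MIN(rating)
-------+------------
Drama  | 8.7        
Sci-Fi | 8.9        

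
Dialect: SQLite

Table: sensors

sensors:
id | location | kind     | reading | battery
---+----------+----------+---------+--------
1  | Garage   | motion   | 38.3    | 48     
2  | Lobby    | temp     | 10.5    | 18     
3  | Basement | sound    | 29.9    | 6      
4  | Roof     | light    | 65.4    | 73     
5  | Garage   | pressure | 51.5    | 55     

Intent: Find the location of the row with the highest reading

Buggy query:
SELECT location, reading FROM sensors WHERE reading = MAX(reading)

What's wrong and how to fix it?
Bug: MAX(reading) is an aggregate and cannot be used directly in WHERE

Fix: Wrap MAX in a scalar subquery so WHERE compares against a single value

Corrected query:
SELECT location, reading FROM sensors WHERE reading = (SELECT MAX(reading) FROM sensors)

Result:
location | reading
---------+--------
Roof     | 65.4   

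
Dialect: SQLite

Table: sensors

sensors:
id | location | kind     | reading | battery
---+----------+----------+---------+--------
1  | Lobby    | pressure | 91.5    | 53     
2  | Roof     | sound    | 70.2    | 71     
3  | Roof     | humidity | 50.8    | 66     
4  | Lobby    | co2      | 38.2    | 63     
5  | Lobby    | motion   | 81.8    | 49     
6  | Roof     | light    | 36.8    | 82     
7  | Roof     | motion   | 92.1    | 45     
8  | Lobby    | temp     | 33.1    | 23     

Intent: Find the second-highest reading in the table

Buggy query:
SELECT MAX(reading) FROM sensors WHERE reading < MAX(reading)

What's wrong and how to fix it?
Bug: MAX(reading) on the right of the comparison is an aggregate-in-WHERE error

Fix: Put the inner MAX in a scalar subquery

Corrected query:
SELECT MAX(reading) FROM sensors WHERE reading < (SELECT MAX(reading) FROM sensors)

Result:
MAX(reading)
------------
91.5        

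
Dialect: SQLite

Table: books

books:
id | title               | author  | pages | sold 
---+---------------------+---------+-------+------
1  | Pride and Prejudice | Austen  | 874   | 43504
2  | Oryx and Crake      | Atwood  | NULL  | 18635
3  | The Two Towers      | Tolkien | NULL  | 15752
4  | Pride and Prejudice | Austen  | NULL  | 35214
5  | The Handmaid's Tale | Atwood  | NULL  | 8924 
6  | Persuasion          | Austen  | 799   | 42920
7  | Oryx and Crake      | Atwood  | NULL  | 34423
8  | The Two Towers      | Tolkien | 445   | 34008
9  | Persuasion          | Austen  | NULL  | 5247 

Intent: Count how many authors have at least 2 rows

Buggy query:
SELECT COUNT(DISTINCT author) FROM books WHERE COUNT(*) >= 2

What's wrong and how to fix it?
Bug: WHERE filters individual rows, not groups, so a group-level COUNT is invalid there

Fix: Use a subquery that GROUPs and filters with HAVING, then count its rows

Corrected query:
SELECT COUNT(*) FROM (SELECT author FROM books GROUP BY author HAVING COUNT(*) >= 2)

Result:
COUNT(*)
--------
3       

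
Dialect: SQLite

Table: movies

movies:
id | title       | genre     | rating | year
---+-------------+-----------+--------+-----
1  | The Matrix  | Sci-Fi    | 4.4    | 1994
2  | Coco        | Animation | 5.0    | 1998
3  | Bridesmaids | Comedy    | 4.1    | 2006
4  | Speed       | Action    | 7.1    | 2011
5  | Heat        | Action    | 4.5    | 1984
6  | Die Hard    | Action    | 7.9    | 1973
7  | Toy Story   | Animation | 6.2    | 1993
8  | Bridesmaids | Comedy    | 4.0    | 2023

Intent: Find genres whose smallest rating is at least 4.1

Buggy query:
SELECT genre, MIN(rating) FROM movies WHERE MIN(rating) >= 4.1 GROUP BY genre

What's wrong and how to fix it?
Bug: MIN() in WHERE is a misuse of aggregate

Fix: Replace WHERE with HAVING after the GROUP BY

Corrected query:
SELECT genre, MIN(rating) FROM movies GROUP BY genre HAVING MIN(rating) >= 4.1

Result:
genre     | MIN(rating)
----------+------------
Action    | 4.5        
Animation | 5          
Sci-Fi    | 4.4        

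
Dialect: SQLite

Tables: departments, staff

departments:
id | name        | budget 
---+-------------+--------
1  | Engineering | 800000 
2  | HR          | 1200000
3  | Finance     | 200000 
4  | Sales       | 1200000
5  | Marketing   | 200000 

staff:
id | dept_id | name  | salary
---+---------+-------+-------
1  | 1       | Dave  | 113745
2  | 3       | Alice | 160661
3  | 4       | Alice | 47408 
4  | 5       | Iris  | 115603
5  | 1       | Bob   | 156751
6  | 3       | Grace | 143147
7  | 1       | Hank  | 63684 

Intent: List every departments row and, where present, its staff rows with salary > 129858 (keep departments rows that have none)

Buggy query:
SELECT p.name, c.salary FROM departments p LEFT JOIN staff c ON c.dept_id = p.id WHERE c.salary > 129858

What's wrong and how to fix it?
Bug: A WHERE condition on the right-hand table after LEFT JOIN drops unmatched parents

Fix: Put 'c.salary > 129858' in the JOIN's ON clause instead of WHERE

Corrected query:
SELECT p.name, c.salary FROM departments p LEFT JOIN staff c ON c.dept_id = p.id AND c.salary > 129858

Result:
name        | salary
------------+-------
Engineering | 156751
HR          | NULL  
Finance     | 143147
Finance     | 160661
Sales       | NULL  
Marketing   | NULL  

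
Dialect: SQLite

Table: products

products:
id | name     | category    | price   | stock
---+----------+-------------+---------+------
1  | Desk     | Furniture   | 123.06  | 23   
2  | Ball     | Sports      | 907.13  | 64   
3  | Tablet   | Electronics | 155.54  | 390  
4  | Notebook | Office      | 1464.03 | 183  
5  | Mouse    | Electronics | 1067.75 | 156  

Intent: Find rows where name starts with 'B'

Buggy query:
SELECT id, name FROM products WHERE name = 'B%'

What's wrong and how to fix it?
Bug: Wildcards only work with LIKE; '=' treats '%' as a literal character

Fix: Use LIKE for wildcard pattern matching

Corrected query:
SELECT id, name FROM products WHERE name LIKE 'B%'

Result:
id | name
---+-----
2  | Ball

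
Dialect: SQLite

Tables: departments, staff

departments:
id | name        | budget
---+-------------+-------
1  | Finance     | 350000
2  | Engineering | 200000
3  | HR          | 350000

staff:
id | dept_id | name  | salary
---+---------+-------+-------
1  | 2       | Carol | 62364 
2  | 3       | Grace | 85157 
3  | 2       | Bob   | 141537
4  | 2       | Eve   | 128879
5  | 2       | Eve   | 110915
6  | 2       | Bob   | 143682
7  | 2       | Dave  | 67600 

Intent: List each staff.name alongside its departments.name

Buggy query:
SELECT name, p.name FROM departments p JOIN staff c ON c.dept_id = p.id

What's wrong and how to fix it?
Bug: 'name' exists in both joined tables, so the database can't tell which one is meant

Fix: Qualify the column with its table alias (c.name)

Corrected query:
SELECT c.name, p.name FROM departments p JOIN staff c ON c.dept_id = p.id

Result:
name  | name       
------+------------
Carol | Engineering
Grace | HR         
Bob   | Engineering
Eve   | Engineering
Eve   | Engineering
Bob   | Engineering
Dave  | Engineering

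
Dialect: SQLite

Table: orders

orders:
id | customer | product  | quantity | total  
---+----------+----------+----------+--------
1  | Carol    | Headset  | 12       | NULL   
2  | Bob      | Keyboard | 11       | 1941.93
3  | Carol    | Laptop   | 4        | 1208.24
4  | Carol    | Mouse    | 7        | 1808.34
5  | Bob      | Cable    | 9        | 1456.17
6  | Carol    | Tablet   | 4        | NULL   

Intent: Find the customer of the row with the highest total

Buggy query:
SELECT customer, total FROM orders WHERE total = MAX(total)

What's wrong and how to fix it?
Bug: MAX(total) is an aggregate and cannot be used directly in WHERE

Fix: Wrap MAX in a scalar subquery so WHERE compares against a single value

Corrected query:
SELECT customer, total FROM orders WHERE total = (SELECT MAX(total) FROM orders)

Result:
customer | total  
---------+--------
Bob      | 1941.93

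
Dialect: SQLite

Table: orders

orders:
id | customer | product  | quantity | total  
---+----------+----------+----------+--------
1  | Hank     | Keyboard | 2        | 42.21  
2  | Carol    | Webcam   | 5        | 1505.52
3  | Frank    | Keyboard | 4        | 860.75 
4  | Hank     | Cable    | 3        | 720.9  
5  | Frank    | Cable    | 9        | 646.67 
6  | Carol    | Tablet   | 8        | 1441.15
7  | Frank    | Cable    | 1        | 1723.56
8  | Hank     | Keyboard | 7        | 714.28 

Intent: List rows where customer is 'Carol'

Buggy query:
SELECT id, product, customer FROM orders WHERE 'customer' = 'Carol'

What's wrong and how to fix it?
Bug: Single quotes denote string literals in SQL; the column name is being compared as a constant string

Fix: Reference the column as customer without single quotes

Corrected query:
SELECT id, product, customer FROM orders WHERE customer = 'Carol'

Result:
id | product | customer
---+---------+---------
2  | Webcam  | Carol   
6  | Tablet  | Carol   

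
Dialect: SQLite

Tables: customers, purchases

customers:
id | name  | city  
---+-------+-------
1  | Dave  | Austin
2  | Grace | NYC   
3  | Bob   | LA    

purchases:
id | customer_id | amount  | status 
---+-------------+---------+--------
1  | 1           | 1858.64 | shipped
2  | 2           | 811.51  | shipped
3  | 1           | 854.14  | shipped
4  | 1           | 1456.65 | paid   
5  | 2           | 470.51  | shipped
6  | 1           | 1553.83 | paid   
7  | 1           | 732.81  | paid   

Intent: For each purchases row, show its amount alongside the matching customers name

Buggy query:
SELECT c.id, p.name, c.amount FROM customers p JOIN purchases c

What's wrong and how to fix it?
Bug: Missing join condition: each purchases row is matched to all customers rows instead of just its own

Fix: Specify the join condition linking the foreign key to the parent id

Corrected query:
SELECT c.id, p.name, c.amount FROM customers p JOIN purchases c ON c.customer_id = p.id

Result:
id | name  | amount 
---+-------+--------
1  | Dave  | 1858.64
2  | Grace | 811.51 
3  | Dave  | 854.14 
4  | Dave  | 1456.65
5  | Grace | 470.51 
6  | Dave  | 1553.83
7  | Dave  | 732.81 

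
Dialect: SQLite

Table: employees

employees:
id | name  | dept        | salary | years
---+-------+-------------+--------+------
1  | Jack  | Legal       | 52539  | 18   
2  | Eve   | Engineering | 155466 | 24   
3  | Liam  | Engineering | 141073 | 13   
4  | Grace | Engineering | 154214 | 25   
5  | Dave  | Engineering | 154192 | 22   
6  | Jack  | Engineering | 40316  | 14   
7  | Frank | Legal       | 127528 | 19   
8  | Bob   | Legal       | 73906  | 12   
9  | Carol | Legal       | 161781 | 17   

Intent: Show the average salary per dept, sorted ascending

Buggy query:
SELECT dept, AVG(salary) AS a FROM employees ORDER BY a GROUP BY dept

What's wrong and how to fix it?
Bug: GROUP BY must precede ORDER BY

Fix: Reorder: SELECT … FROM … GROUP BY … ORDER BY …

Corrected query:
SELECT dept, AVG(salary) AS a FROM employees GROUP BY dept ORDER BY a

Result:
dept        | a       
------------+---------
Legal       | 103938.5
Engineering | 129052.2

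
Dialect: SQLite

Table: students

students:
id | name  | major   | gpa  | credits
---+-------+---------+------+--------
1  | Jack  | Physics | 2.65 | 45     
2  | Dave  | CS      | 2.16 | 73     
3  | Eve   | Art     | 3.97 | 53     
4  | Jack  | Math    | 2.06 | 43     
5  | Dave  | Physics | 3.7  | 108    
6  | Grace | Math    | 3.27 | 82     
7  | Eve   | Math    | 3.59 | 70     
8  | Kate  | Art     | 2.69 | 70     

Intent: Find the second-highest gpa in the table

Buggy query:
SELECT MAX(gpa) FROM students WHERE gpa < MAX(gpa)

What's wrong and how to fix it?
Bug: The inner MAX is an aggregate inside WHERE, which is not allowed

Fix: Compute the overall MAX in a subquery, then take MAX of rows below it

Corrected query:
SELECT MAX(gpa) FROM students WHERE gpa < (SELECT MAX(gpa) FROM students)

Result:
MAX(gpa)
--------
3.7     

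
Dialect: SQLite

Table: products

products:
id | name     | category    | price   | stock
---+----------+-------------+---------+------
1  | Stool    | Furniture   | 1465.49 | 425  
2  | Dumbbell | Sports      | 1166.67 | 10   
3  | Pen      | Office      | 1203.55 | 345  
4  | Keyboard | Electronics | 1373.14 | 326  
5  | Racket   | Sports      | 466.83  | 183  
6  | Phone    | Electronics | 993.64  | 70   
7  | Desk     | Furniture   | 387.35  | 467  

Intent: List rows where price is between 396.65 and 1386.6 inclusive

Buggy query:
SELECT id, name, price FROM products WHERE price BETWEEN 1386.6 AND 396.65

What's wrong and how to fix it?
Bug: BETWEEN expects the lower bound first; with 1386.6 AND 396.65 the range is empty

Fix: Write BETWEEN 396.65 AND 1386.6

Corrected query:
SELECT id, name, price FROM products WHERE price BETWEEN 396.65 AND 1386.6

Result:
id | name     | price  
---+----------+--------
2  | Dumbbell | 1166.67
3  | Pen      | 1203.55
4  | Keyboard | 1373.14
5  | Racket   | 466.83 
6  | Phone    | 993.64 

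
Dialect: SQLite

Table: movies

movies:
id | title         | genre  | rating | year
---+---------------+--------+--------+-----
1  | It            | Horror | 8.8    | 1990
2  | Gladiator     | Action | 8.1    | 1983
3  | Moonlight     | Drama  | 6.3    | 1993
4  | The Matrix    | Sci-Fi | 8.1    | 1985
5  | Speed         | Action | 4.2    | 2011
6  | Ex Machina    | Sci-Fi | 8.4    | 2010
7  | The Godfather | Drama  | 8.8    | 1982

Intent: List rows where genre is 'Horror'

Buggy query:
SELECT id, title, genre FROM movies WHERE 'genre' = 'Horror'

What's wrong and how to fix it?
Bug: 'genre' in single quotes is a string literal, not the column; the comparison is literal-vs-literal and never true

Fix: Reference the column as genre without single quotes

Corrected query:
SELECT id, title, genre FROM movies WHERE genre = 'Horror'

Result:
id | title | genre 
---+-------+-------
1  | It    | Horror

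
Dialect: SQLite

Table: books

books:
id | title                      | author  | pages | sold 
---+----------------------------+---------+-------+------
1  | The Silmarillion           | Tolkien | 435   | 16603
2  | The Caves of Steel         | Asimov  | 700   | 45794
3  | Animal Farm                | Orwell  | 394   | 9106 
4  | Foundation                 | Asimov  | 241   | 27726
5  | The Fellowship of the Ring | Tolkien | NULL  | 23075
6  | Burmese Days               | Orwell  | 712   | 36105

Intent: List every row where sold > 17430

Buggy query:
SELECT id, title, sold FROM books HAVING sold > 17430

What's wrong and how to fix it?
Bug: This is a non-aggregate query (no GROUP BY, no aggregates), so in SQLite the HAVING clause is invalid here; a row-level condition belongs in WHERE

Fix: Use WHERE for row-level filtering

Corrected query:
SELECT id, title, sold FROM books WHERE sold > 17430

Result:
id | title                      | sold 
---+----------------------------+------
2  | The Caves of Steel         | 45794
4  | Foundation                 | 27726
5  | The Fellowship of the Ring | 23075
6  | Burmese Days               | 36105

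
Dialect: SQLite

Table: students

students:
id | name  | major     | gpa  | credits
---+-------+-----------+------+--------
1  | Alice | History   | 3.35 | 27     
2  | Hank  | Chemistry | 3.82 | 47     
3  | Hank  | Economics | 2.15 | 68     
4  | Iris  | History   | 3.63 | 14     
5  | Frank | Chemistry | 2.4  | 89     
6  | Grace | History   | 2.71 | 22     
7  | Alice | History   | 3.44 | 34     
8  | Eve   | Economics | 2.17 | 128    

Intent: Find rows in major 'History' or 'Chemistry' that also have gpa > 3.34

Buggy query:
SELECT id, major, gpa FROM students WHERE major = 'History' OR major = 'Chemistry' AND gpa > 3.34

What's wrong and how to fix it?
Bug: Without parentheses, AND is evaluated before OR, so the gpa filter only applies to the 'Chemistry' branch

Fix: Add parentheses around the OR so the AND applies to both alternatives

Corrected query:
SELECT id, major, gpa FROM students WHERE (major = 'History' OR major = 'Chemistry') AND gpa > 3.34

Result:
id | major     | gpa 
---+-----------+-----
1  | History   | 3.35
2  | Chemistry | 3.82
4  | History   | 3.63
7  | History   | 3.44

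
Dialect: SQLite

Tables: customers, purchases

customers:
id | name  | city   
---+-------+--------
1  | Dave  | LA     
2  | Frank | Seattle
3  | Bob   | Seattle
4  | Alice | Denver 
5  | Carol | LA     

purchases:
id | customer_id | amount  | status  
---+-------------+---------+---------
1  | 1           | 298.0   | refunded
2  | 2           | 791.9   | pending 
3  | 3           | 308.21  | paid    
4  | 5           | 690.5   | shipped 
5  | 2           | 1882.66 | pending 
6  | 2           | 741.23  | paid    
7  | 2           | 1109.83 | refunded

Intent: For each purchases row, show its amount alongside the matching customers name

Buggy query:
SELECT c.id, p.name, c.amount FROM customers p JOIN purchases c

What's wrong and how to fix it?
Bug: JOIN with no ON clause produces a cartesian product; every purchases row pairs with every customers row

Fix: Specify the join condition linking the foreign key to the parent id

Corrected query:
SELECT c.id, p.name, c.amount FROM customers p JOIN purchases c ON c.customer_id = p.id

Result:
id | name  | amount 
---+-------+--------
1  | Dave  | 298    
2  | Frank | 791.9  
3  | Bob   | 308.21 
4  | Carol | 690.5  
5  | Frank | 1882.66
6  | Frank | 741.23 
7  | Frank | 1109.83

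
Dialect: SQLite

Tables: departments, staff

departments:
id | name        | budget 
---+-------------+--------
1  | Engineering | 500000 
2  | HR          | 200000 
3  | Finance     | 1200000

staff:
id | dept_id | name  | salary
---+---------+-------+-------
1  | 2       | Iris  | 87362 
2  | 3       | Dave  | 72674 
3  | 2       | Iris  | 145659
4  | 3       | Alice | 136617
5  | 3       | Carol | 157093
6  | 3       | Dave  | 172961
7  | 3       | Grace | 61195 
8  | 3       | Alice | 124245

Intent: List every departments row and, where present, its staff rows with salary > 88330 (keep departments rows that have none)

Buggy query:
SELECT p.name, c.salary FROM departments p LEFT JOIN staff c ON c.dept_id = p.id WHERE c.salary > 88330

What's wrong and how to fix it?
Bug: A WHERE condition on the right-hand table after LEFT JOIN drops unmatched parents

Fix: Move the right-table condition into the ON clause so unmatched parents are kept

Corrected query:
SELECT p.name, c.salary FROM departments p LEFT JOIN staff c ON c.dept_id = p.id AND c.salary > 88330

Result:
name        | salary
------------+-------
Engineering | NULL  
HR          | 145659
Finance     | 124245
Finance     | 136617
Finance     | 157093
Finance     | 172961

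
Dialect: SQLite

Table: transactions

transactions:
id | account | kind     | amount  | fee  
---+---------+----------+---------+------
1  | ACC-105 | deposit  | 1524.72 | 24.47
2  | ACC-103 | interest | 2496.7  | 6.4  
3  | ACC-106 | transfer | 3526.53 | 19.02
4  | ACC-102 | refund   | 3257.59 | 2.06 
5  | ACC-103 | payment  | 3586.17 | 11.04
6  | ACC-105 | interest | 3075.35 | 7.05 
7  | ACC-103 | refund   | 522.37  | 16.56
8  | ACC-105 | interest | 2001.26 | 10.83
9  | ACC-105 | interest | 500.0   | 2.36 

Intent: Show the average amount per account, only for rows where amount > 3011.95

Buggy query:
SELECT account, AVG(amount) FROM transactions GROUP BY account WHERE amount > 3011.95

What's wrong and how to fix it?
Bug: Row-level WHERE must come before GROUP BY in the clause order

Fix: Move the WHERE clause before GROUP BY

Corrected query:
SELECT account, AVG(amount) FROM transactions WHERE amount > 3011.95 GROUP BY account

Result:
account | AVG(amount)
--------+------------
ACC-102 | 3257.59    
ACC-103 | 3586.17    
ACC-105 | 3075.35    
ACC-106 | 3526.53    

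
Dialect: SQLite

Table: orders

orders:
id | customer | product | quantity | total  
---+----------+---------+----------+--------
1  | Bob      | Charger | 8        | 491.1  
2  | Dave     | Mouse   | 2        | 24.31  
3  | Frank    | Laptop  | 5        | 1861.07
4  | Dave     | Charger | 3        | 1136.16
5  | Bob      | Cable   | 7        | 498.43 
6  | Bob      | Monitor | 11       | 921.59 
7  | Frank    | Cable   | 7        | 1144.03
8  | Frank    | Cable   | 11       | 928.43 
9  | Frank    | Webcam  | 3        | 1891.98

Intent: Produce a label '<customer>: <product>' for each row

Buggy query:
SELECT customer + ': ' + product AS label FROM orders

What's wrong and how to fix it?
Bug: '+' is numeric addition; on text columns SQLite converts them to 0 instead of concatenating

Fix: Use the || operator for string concatenation

Corrected query:
SELECT customer || ': ' || product AS label FROM orders

Result:
label        
-------------
Bob: Charger 
Dave: Mouse  
Frank: Laptop
Dave: Charger
Bob: Cable   
Bob: Monitor 
Frank: Cable 
Frank: Cable 
Frank: Webcam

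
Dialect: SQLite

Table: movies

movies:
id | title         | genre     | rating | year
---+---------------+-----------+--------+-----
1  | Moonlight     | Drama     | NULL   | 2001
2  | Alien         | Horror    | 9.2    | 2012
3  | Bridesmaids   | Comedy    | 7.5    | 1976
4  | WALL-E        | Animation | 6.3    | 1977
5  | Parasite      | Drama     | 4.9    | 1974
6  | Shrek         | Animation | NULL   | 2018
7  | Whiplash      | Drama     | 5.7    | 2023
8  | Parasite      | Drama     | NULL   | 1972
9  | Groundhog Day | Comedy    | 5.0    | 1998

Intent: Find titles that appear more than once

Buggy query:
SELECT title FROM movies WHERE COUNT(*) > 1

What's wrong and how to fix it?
Bug: WHERE can't reference COUNT(*); aggregates are computed after WHERE

Fix: GROUP BY title, then filter groups with HAVING COUNT(*) > 1

Corrected query:
SELECT title FROM movies GROUP BY title HAVING COUNT(*) > 1

Result:
title   
--------
Parasite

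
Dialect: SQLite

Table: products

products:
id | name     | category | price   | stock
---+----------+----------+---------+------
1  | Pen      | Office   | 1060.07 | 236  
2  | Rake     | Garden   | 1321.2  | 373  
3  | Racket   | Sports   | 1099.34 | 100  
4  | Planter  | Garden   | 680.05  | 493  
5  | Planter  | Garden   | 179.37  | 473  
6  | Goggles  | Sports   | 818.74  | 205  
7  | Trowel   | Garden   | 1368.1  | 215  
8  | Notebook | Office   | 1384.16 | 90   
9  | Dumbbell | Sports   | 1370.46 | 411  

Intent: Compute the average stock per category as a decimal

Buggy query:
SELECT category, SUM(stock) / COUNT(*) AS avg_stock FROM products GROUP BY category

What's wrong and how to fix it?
Bug: Both operands are integers, so '/' performs integer division and truncates

Fix: Cast one side to REAL so the division keeps the fractional part

Corrected query:
SELECT category, SUM(stock) * 1.0 / COUNT(*) AS avg_stock FROM products GROUP BY category

Result:
category | avg_stock 
---------+-----------
Garden   | 388.5     
Office   | 163       
Sports   | 238.666667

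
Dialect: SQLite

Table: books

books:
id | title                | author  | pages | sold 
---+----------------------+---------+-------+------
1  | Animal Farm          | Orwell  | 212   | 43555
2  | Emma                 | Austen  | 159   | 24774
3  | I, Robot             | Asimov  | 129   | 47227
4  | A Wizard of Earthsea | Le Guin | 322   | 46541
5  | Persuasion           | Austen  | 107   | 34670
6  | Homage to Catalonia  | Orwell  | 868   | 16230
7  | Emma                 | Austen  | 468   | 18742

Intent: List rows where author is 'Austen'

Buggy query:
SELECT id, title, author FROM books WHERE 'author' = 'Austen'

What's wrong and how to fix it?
Bug: 'author' in single quotes is a string literal, not the column; the comparison is literal-vs-literal and never true

Fix: Remove the quotes around the column name (or use double quotes for an identifier)

Corrected query:
SELECT id, title, author FROM books WHERE author = 'Austen'

Result:
id | title      | author
---+------------+-------
2  | Emma       | Austen
5  | Persuasion | Austen
7  | Emma       | Austen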